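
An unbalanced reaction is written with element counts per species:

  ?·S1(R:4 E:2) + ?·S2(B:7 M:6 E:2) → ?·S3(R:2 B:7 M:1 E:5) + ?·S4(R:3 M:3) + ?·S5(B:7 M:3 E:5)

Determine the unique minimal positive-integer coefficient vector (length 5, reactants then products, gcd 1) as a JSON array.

R: 6·4+4·0 = 24 | 3·2+6·3+1·0 = 24
B: 6·0+4·7 = 28 | 3·7+6·0+1·7 = 28
M: 6·0+4·6 = 24 | 3·1+6·3+1·3 = 24
E: 6·2+4·2 = 20 | 3·5+6·0+1·5 = 20
gcd(6,4,3,6,1) = 1

Coefficients: [6, 4, 3, 6, 1]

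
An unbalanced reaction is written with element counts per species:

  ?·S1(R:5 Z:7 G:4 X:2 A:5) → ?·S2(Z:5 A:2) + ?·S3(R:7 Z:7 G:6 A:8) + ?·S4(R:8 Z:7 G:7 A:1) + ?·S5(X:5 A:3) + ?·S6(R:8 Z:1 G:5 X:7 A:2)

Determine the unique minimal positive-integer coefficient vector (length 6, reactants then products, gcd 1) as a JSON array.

R: 6·5 = 30 | 4·0+2·7+1·8+1·0+1·8 = 30
Z: 6·7 = 42 | 4·5+2·7+1·7+1·0+1·1 = 42
G: 6·4 = 24 | 4·0+2·6+1·7+1·0+1·5 = 24
X: 6·2 = 12 | 4·0+2·0+1·0+1·5+1·7 = 12
A: 6·5 = 30 | 4·2+2·8+1·1+1·3+1·2 = 30
gcd(6,4,2,1,1,1) = 1

Coefficients: [6, 4, 2, 1, 1, 1]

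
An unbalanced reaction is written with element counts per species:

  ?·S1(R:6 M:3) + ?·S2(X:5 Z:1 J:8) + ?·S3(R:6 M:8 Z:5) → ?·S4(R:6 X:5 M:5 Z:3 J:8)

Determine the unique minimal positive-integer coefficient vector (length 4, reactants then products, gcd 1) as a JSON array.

R: 3·6+5·0+2·6 = 30 | 5·6 = 30
X: 3·0+5·5+2·0 = 25 | 5·5 = 25
M: 3·3+5·0+2·8 = 25 | 5·5 = 25
Z: 3·0+5·1+2·5 = 15 | 5·3 = 15
J: 3·0+5·8+2·0 = 40 | 5·8 = 40
gcd(3,5,2,5) = 1

Coefficients: [3, 5, 2, 5]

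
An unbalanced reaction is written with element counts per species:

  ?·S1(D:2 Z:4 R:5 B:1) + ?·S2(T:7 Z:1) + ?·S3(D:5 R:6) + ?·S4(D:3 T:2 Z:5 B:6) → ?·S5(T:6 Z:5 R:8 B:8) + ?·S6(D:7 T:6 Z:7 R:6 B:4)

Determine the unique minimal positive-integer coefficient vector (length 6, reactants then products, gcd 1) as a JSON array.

Coefficients: [4, 4, 3, 4, 1, 5]

D: 4·2+4·0+3·5+4·3 = 35 | 1·0+5·7 = 35
T: 4·0+4·7+3·0+4·2 = 36 | 1·6+5·6 = 36
Z: 4·4+4·1+3·0+4·5 = 40 | 1·5+5·7 = 40
R: 4·5+4·0+3·6+4·0 = 38 | 1·8+5·6 = 38
B: 4·1+4·0+3·0+4·6 = 28 | 1·8+5·4 = 28
gcd(4,4,3,4,1,5) = 1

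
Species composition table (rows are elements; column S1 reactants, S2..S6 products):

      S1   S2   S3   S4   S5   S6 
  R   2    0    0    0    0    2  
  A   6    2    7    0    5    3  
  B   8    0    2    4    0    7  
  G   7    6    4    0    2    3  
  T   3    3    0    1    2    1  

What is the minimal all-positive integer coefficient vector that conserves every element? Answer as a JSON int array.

Coefficients: [6, 3, 1, 1, 1, 6]

R: 6·2 = 12 | 3·0+1·0+1·0+1·0+6·2 = 12
A: 6·6 = 36 | 3·2+1·7+1·0+1·5+6·3 = 36
B: 6·8 = 48 | 3·0+1·2+1·4+1·0+6·7 = 48
G: 6·7 = 42 | 3·6+1·4+1·0+1·2+6·3 = 42
T: 6·3 = 18 | 3·3+1·0+1·1+1·2+6·1 = 18
gcd(6,3,1,1,1,6) = 1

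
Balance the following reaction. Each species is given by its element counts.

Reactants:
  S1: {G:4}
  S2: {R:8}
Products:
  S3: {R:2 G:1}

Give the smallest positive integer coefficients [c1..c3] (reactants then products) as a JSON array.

R: 1·0+1·8 = 8 | 4·2 = 8
G: 1·4+1·0 = 4 | 4·1 = 4
gcd(1,1,4) = 1

Coefficients: [1, 1, 4]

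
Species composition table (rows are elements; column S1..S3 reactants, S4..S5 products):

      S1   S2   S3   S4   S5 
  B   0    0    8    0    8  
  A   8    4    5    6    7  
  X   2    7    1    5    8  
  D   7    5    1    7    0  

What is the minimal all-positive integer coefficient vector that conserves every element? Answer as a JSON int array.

B: 2·0+4·0+1·8 = 8 | 5·0+1·8 = 8
A: 2·8+4·4+1·5 = 37 | 5·6+1·7 = 37
X: 2·2+4·7+1·1 = 33 | 5·5+1·8 = 33
D: 2·7+4·5+1·1 = 35 | 5·7+1·0 = 35
gcd(2,4,1,5,1) = 1

Coefficients: [2, 4, 1, 5, 1]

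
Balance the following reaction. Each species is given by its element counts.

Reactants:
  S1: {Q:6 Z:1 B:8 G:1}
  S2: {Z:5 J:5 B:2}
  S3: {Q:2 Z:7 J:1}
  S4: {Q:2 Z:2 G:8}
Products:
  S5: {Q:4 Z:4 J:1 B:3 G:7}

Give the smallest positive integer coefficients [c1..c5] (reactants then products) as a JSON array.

Coefficients: [2, 1, 1, 5, 6]

Q: 2·6+1·0+1·2+5·2 = 24 | 6·4 = 24
Z: 2·1+1·5+1·7+5·2 = 24 | 6·4 = 24
J: 2·0+1·5+1·1+5·0 = 6 | 6·1 = 6
B: 2·8+1·2+1·0+5·0 = 18 | 6·3 = 18
G: 2·1+1·0+1·0+5·8 = 42 | 6·7 = 42
gcd(2,1,1,5,6) = 1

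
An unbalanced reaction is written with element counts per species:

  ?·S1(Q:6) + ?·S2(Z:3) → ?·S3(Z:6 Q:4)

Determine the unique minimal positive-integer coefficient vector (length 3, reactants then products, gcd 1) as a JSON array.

Coefficients: [2, 6, 3]

Z: 2·0+6·3 = 18 | 3·6 = 18
Q: 2·6+6·0 = 12 | 3·4 = 12
gcd(2,6,3) = 1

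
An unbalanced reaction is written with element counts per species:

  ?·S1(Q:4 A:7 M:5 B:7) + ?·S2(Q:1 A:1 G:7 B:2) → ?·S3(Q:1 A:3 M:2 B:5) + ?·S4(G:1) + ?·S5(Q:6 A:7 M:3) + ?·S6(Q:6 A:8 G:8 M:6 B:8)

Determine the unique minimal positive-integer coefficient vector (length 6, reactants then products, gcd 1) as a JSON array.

Q: 5·4+3·1 = 23 | 5·1+5·0+1·6+2·6 = 23
A: 5·7+3·1 = 38 | 5·3+5·0+1·7+2·8 = 38
G: 5·0+3·7 = 21 | 5·0+5·1+1·0+2·8 = 21
M: 5·5+3·0 = 25 | 5·2+5·0+1·3+2·6 = 25
B: 5·7+3·2 = 41 | 5·5+5·0+1·0+2·8 = 41
gcd(5,3,5,5,1,2) = 1

Coefficients: [5, 3, 5, 5, 1, 2]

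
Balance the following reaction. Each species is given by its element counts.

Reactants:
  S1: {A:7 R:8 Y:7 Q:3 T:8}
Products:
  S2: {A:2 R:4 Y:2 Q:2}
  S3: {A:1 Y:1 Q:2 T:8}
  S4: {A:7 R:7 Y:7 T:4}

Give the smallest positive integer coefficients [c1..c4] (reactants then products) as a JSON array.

Coefficients: [6, 5, 4, 4]

A: 6·7 = 42 | 5·2+4·1+4·7 = 42
R: 6·8 = 48 | 5·4+4·0+4·7 = 48
Y: 6·7 = 42 | 5·2+4·1+4·7 = 42
Q: 6·3 = 18 | 5·2+4·2+4·0 = 18
T: 6·8 = 48 | 5·0+4·8+4·4 = 48
gcd(6,5,4,4) = 1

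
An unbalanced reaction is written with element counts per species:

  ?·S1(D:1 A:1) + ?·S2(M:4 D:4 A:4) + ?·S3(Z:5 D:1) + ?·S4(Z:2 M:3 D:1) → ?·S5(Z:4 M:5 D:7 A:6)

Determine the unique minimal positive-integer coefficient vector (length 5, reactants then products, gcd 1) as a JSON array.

Z: 6·0+3·0+2·5+1·2 = 12 | 3·4 = 12
M: 6·0+3·4+2·0+1·3 = 15 | 3·5 = 15
D: 6·1+3·4+2·1+1·1 = 21 | 3·7 = 21
A: 6·1+3·4+2·0+1·0 = 18 | 3·6 = 18
gcd(6,3,2,1,3) = 1

Coefficients: [6, 3, 2, 1, 3]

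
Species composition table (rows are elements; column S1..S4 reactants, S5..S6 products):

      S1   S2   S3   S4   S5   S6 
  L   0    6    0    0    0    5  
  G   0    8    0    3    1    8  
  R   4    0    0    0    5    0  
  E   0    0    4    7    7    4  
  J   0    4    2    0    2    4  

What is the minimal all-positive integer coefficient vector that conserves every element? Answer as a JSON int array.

L: 5·0+5·6+6·0+4·0 = 30 | 4·0+6·5 = 30
G: 5·0+5·8+6·0+4·3 = 52 | 4·1+6·8 = 52
R: 5·4+5·0+6·0+4·0 = 20 | 4·5+6·0 = 20
E: 5·0+5·0+6·4+4·7 = 52 | 4·7+6·4 = 52
J: 5·0+5·4+6·2+4·0 = 32 | 4·2+6·4 = 32
gcd(5,5,6,4,4,6) = 1

Coefficients: [5, 5, 6, 4, 4, 6]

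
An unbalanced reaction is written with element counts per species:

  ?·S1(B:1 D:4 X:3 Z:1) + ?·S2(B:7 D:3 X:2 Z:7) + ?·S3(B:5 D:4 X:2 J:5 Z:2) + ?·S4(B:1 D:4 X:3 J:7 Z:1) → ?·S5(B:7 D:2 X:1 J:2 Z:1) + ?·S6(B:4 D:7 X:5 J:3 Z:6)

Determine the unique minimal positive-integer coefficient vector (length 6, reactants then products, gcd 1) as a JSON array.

B: 5·1+4·7+2·5+2·1 = 45 | 3·7+6·4 = 45
D: 5·4+4·3+2·4+2·4 = 48 | 3·2+6·7 = 48
X: 5·3+4·2+2·2+2·3 = 33 | 3·1+6·5 = 33
J: 5·0+4·0+2·5+2·7 = 24 | 3·2+6·3 = 24
Z: 5·1+4·7+2·2+2·1 = 39 | 3·1+6·6 = 39
gcd(5,4,2,2,3,6) = 1

Coefficients: [5, 4, 2, 2, 3, 6]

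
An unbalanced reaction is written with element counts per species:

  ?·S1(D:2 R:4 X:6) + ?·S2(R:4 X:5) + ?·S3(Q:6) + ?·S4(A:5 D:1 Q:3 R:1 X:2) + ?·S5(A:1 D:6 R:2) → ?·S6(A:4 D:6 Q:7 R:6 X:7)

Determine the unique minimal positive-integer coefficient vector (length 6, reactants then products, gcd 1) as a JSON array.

A: 4·0+2·0+5·0+4·5+4·1 = 24 | 6·4 = 24
D: 4·2+2·0+5·0+4·1+4·6 = 36 | 6·6 = 36
Q: 4·0+2·0+5·6+4·3+4·0 = 42 | 6·7 = 42
R: 4·4+2·4+5·0+4·1+4·2 = 36 | 6·6 = 36
X: 4·6+2·5+5·0+4·2+4·0 = 42 | 6·7 = 42
gcd(4,2,5,4,4,6) = 1

Coefficients: [4, 2, 5, 4, 4, 6]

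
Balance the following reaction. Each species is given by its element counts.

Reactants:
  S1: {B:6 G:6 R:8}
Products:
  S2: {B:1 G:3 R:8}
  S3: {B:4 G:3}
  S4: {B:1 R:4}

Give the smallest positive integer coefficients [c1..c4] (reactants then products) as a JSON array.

Coefficients: [5, 4, 6, 2]

B: 5·6 = 30 | 4·1+6·4+2·1 = 30
G: 5·6 = 30 | 4·3+6·3+2·0 = 30
R: 5·8 = 40 | 4·8+6·0+2·4 = 40
gcd(5,4,6,2) = 1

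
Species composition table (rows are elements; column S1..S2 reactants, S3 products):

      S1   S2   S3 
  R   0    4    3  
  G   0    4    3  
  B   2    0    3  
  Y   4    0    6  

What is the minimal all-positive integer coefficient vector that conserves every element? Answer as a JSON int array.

Coefficients: [6, 3, 4]

R: 6·0+3·4 = 12 | 4·3 = 12
G: 6·0+3·4 = 12 | 4·3 = 12
B: 6·2+3·0 = 12 | 4·3 = 12
Y: 6·4+3·0 = 24 | 4·6 = 24
gcd(6,3,4) = 1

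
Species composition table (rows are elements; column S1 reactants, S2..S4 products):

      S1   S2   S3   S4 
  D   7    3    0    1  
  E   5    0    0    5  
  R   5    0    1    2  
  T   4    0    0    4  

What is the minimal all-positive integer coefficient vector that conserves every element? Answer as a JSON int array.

D: 1·7 = 7 | 2·3+3·0+1·1 = 7
E: 1·5 = 5 | 2·0+3·0+1·5 = 5
R: 1·5 = 5 | 2·0+3·1+1·2 = 5
T: 1·4 = 4 | 2·0+3·0+1·4 = 4
gcd(1,2,3,1) = 1

Coefficients: [1, 2, 3, 1]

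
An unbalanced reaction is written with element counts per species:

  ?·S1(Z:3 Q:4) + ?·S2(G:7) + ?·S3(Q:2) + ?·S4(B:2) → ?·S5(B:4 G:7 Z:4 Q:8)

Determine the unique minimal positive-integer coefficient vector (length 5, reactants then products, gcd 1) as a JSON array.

Coefficients: [4, 3, 4, 6, 3]

B: 4·0+3·0+4·0+6·2 = 12 | 3·4 = 12
G: 4·0+3·7+4·0+6·0 = 21 | 3·7 = 21
Z: 4·3+3·0+4·0+6·0 = 12 | 3·4 = 12
Q: 4·4+3·0+4·2+6·0 = 24 | 3·8 = 24
gcd(4,3,4,6,3) = 1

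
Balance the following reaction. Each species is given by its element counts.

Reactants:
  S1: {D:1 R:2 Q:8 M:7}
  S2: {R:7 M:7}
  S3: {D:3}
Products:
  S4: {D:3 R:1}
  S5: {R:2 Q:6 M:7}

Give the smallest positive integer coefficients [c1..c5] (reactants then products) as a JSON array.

D: 3·1+1·0+4·3 = 15 | 5·3+4·0 = 15
R: 3·2+1·7+4·0 = 13 | 5·1+4·2 = 13
Q: 3·8+1·0+4·0 = 24 | 5·0+4·6 = 24
M: 3·7+1·7+4·0 = 28 | 5·0+4·7 = 28
gcd(3,1,4,5,4) = 1

Coefficients: [3, 1, 4, 5, 4]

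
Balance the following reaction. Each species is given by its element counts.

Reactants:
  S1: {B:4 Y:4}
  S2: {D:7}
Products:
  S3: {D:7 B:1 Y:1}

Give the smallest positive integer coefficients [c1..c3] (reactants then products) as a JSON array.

D: 1·0+4·7 = 28 | 4·7 = 28
B: 1·4+4·0 = 4 | 4·1 = 4
Y: 1·4+4·0 = 4 | 4·1 = 4
gcd(1,4,4) = 1

Coefficients: [1, 4, 4]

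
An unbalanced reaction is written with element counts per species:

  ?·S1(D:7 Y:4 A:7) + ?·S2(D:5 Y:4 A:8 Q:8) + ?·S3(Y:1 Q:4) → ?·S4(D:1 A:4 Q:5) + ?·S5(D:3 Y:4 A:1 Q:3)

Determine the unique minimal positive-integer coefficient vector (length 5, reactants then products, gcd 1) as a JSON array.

Coefficients: [1, 1, 4, 3, 3]

D: 1·7+1·5+4·0 = 12 | 3·1+3·3 = 12
Y: 1·4+1·4+4·1 = 12 | 3·0+3·4 = 12
A: 1·7+1·8+4·0 = 15 | 3·4+3·1 = 15
Q: 1·0+1·8+4·4 = 24 | 3·5+3·3 = 24
gcd(1,1,4,3,3) = 1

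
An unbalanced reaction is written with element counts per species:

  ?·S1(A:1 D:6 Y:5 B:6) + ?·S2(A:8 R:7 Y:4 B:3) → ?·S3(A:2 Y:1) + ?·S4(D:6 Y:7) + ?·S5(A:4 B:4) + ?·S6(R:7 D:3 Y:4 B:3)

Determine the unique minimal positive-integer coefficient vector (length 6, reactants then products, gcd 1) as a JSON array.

Coefficients: [2, 2, 3, 1, 3, 2]

A: 2·1+2·8 = 18 | 3·2+1·0+3·4+2·0 = 18
R: 2·0+2·7 = 14 | 3·0+1·0+3·0+2·7 = 14
D: 2·6+2·0 = 12 | 3·0+1·6+3·0+2·3 = 12
Y: 2·5+2·4 = 18 | 3·1+1·7+3·0+2·4 = 18
B: 2·6+2·3 = 18 | 3·0+1·0+3·4+2·3 = 18
gcd(2,2,3,1,3,2) = 1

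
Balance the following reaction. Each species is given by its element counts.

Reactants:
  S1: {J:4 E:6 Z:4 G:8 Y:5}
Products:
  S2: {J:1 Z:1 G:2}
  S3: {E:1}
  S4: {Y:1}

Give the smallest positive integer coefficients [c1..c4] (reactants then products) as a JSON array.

Coefficients: [1, 4, 6, 5]

J: 1·4 = 4 | 4·1+6·0+5·0 = 4
E: 1·6 = 6 | 4·0+6·1+5·0 = 6
Z: 1·4 = 4 | 4·1+6·0+5·0 = 4
G: 1·8 = 8 | 4·2+6·0+5·0 = 8
Y: 1·5 = 5 | 4·0+6·0+5·1 = 5
gcd(1,4,6,5) = 1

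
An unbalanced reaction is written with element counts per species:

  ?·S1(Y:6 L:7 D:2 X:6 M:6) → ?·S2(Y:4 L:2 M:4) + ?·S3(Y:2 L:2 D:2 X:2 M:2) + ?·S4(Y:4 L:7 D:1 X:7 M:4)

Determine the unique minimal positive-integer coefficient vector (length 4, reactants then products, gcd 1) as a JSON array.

Y: 6·6 = 36 | 3·4+4·2+4·4 = 36
L: 6·7 = 42 | 3·2+4·2+4·7 = 42
D: 6·2 = 12 | 3·0+4·2+4·1 = 12
X: 6·6 = 36 | 3·0+4·2+4·7 = 36
M: 6·6 = 36 | 3·4+4·2+4·4 = 36
gcd(6,3,4,4) = 1

Coefficients: [6, 3, 4, 4]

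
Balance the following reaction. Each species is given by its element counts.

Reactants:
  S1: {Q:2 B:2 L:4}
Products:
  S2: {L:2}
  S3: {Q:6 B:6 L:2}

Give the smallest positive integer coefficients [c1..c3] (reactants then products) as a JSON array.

Coefficients: [3, 5, 1]

Q: 3·2 = 6 | 5·0+1·6 = 6
B: 3·2 = 6 | 5·0+1·6 = 6
L: 3·4 = 12 | 5·2+1·2 = 12
gcd(3,5,1) = 1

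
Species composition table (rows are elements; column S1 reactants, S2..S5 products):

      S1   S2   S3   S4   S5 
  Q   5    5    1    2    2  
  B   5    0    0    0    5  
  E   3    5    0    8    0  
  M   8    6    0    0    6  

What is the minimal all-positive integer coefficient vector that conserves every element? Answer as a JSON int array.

Q: 6·5 = 30 | 2·5+6·1+1·2+6·2 = 30
B: 6·5 = 30 | 2·0+6·0+1·0+6·5 = 30
E: 6·3 = 18 | 2·5+6·0+1·8+6·0 = 18
M: 6·8 = 48 | 2·6+6·0+1·0+6·6 = 48
gcd(6,2,6,1,6) = 1

Coefficients: [6, 2, 6, 1, 6]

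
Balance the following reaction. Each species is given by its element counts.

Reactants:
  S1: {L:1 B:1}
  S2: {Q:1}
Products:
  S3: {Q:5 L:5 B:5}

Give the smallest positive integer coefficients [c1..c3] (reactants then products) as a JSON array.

Coefficients: [5, 5, 1]

Q: 5·0+5·1 = 5 | 1·5 = 5
L: 5·1+5·0 = 5 | 1·5 = 5
B: 5·1+5·0 = 5 | 1·5 = 5
gcd(5,5,1) = 1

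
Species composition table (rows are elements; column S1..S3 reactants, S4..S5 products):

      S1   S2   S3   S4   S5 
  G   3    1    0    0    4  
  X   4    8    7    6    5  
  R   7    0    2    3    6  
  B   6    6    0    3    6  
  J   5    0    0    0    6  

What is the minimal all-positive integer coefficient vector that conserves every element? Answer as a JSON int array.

G: 6·3+2·1+3·0 = 20 | 6·0+5·4 = 20
X: 6·4+2·8+3·7 = 61 | 6·6+5·5 = 61
R: 6·7+2·0+3·2 = 48 | 6·3+5·6 = 48
B: 6·6+2·6+3·0 = 48 | 6·3+5·6 = 48
J: 6·5+2·0+3·0 = 30 | 6·0+5·6 = 30
gcd(6,2,3,6,5) = 1

Coefficients: [6, 2, 3, 6, 5]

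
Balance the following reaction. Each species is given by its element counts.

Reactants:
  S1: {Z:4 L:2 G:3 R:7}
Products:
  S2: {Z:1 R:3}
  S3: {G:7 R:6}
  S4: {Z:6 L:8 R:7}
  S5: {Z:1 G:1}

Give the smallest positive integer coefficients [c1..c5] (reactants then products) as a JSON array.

Z: 4·4 = 16 | 5·1+1·0+1·6+5·1 = 16
L: 4·2 = 8 | 5·0+1·0+1·8+5·0 = 8
G: 4·3 = 12 | 5·0+1·7+1·0+5·1 = 12
R: 4·7 = 28 | 5·3+1·6+1·7+5·0 = 28
gcd(4,5,1,1,5) = 1

Coefficients: [4, 5, 1, 1, 5]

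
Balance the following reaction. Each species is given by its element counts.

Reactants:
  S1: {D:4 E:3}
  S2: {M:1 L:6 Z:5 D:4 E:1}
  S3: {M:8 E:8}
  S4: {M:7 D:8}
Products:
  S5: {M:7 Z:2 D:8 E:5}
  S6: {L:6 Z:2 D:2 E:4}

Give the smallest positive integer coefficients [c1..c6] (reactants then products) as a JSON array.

M: 6·0+4·1+3·8+2·7 = 42 | 6·7+4·0 = 42
L: 6·0+4·6+3·0+2·0 = 24 | 6·0+4·6 = 24
Z: 6·0+4·5+3·0+2·0 = 20 | 6·2+4·2 = 20
D: 6·4+4·4+3·0+2·8 = 56 | 6·8+4·2 = 56
E: 6·3+4·1+3·8+2·0 = 46 | 6·5+4·4 = 46
gcd(6,4,3,2,6,4) = 1

Coefficients: [6, 4, 3, 2, 6, 4]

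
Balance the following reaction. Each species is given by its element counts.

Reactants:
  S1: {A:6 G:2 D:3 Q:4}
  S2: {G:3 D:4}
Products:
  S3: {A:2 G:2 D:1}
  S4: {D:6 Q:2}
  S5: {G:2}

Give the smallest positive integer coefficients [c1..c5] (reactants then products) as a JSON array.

Coefficients: [2, 6, 6, 4, 5]

A: 2·6+6·0 = 12 | 6·2+4·0+5·0 = 12
G: 2·2+6·3 = 22 | 6·2+4·0+5·2 = 22
D: 2·3+6·4 = 30 | 6·1+4·6+5·0 = 30
Q: 2·4+6·0 = 8 | 6·0+4·2+5·0 = 8
gcd(2,6,6,4,5) = 1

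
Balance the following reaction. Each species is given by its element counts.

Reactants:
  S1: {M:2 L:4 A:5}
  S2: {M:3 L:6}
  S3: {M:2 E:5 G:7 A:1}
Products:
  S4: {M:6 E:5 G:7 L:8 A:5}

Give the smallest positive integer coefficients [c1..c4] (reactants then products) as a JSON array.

M: 4·2+4·3+5·2 = 30 | 5·6 = 30
E: 4·0+4·0+5·5 = 25 | 5·5 = 25
G: 4·0+4·0+5·7 = 35 | 5·7 = 35
L: 4·4+4·6+5·0 = 40 | 5·8 = 40
A: 4·5+4·0+5·1 = 25 | 5·5 = 25
gcd(4,4,5,5) = 1

Coefficients: [4, 4, 5, 5]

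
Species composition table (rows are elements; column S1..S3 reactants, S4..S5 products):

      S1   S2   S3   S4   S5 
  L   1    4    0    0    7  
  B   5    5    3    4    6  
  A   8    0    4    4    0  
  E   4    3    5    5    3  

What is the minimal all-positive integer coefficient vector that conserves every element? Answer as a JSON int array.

L: 1·1+5·4+4·0 = 21 | 6·0+3·7 = 21
B: 1·5+5·5+4·3 = 42 | 6·4+3·6 = 42
A: 1·8+5·0+4·4 = 24 | 6·4+3·0 = 24
E: 1·4+5·3+4·5 = 39 | 6·5+3·3 = 39
gcd(1,5,4,6,3) = 1

Coefficients: [1, 5, 4, 6, 3]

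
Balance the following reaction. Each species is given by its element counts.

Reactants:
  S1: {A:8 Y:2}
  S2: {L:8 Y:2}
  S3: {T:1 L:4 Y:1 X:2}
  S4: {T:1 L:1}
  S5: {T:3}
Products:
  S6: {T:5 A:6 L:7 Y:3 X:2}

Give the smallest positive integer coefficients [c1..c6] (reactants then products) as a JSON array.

T: 3·0+1·0+4·1+4·1+4·3 = 20 | 4·5 = 20
A: 3·8+1·0+4·0+4·0+4·0 = 24 | 4·6 = 24
L: 3·0+1·8+4·4+4·1+4·0 = 28 | 4·7 = 28
Y: 3·2+1·2+4·1+4·0+4·0 = 12 | 4·3 = 12
X: 3·0+1·0+4·2+4·0+4·0 = 8 | 4·2 = 8
gcd(3,1,4,4,4,4) = 1

Coefficients: [3, 1, 4, 4, 4, 4]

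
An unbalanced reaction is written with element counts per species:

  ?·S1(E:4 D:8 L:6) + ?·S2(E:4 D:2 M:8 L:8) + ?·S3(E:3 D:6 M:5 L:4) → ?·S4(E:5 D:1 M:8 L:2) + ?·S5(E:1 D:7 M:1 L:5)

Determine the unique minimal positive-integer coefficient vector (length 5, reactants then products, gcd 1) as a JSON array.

E: 1·4+1·4+6·3 = 26 | 4·5+6·1 = 26
D: 1·8+1·2+6·6 = 46 | 4·1+6·7 = 46
M: 1·0+1·8+6·5 = 38 | 4·8+6·1 = 38
L: 1·6+1·8+6·4 = 38 | 4·2+6·5 = 38
gcd(1,1,6,4,6) = 1

Coefficients: [1, 1, 6, 4, 6]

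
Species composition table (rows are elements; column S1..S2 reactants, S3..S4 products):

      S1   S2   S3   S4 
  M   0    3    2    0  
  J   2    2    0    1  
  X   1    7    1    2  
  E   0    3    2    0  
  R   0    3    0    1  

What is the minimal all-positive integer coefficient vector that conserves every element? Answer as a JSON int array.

M: 1·0+2·3 = 6 | 3·2+6·0 = 6
J: 1·2+2·2 = 6 | 3·0+6·1 = 6
X: 1·1+2·7 = 15 | 3·1+6·2 = 15
E: 1·0+2·3 = 6 | 3·2+6·0 = 6
R: 1·0+2·3 = 6 | 3·0+6·1 = 6
gcd(1,2,3,6) = 1

Coefficients: [1, 2, 3, 6]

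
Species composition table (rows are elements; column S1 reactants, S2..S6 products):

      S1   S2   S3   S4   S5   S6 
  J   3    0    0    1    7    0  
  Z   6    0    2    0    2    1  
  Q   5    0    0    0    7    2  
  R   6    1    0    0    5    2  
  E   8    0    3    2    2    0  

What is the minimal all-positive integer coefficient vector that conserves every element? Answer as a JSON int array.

J: 3·3 = 9 | 5·0+6·0+2·1+1·7+4·0 = 9
Z: 3·6 = 18 | 5·0+6·2+2·0+1·2+4·1 = 18
Q: 3·5 = 15 | 5·0+6·0+2·0+1·7+4·2 = 15
R: 3·6 = 18 | 5·1+6·0+2·0+1·5+4·2 = 18
E: 3·8 = 24 | 5·0+6·3+2·2+1·2+4·0 = 24
gcd(3,5,6,2,1,4) = 1

Coefficients: [3, 5, 6, 2, 1, 4]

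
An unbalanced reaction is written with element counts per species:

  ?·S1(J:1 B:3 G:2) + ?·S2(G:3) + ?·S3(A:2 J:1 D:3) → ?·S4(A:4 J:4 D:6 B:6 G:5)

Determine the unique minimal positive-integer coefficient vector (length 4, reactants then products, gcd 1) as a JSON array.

Coefficients: [6, 1, 6, 3]

A: 6·0+1·0+6·2 = 12 | 3·4 = 12
J: 6·1+1·0+6·1 = 12 | 3·4 = 12
D: 6·0+1·0+6·3 = 18 | 3·6 = 18
B: 6·3+1·0+6·0 = 18 | 3·6 = 18
G: 6·2+1·3+6·0 = 15 | 3·5 = 15
gcd(6,1,6,3) = 1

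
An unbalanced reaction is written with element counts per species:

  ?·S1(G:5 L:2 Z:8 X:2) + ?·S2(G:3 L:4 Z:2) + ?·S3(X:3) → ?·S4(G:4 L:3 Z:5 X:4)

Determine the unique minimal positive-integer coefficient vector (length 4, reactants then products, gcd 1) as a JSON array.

Coefficients: [1, 1, 2, 2]

G: 1·5+1·3+2·0 = 8 | 2·4 = 8
L: 1·2+1·4+2·0 = 6 | 2·3 = 6
Z: 1·8+1·2+2·0 = 10 | 2·5 = 10
X: 1·2+1·0+2·3 = 8 | 2·4 = 8
gcd(1,1,2,2) = 1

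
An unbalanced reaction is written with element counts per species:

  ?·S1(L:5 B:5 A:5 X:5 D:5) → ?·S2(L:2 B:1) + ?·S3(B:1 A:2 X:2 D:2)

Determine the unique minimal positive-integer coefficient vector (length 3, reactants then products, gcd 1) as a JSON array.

L: 2·5 = 10 | 5·2+5·0 = 10
B: 2·5 = 10 | 5·1+5·1 = 10
A: 2·5 = 10 | 5·0+5·2 = 10
X: 2·5 = 10 | 5·0+5·2 = 10
D: 2·5 = 10 | 5·0+5·2 = 10
gcd(2,5,5) = 1

Coefficients: [2, 5, 5]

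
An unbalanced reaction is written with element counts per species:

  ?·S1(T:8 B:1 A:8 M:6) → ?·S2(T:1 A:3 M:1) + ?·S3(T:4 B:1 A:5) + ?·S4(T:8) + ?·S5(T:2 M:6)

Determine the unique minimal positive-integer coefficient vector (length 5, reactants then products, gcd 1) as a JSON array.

Coefficients: [6, 6, 6, 1, 5]

T: 6·8 = 48 | 6·1+6·4+1·8+5·2 = 48
B: 6·1 = 6 | 6·0+6·1+1·0+5·0 = 6
A: 6·8 = 48 | 6·3+6·5+1·0+5·0 = 48
M: 6·6 = 36 | 6·1+6·0+1·0+5·6 = 36
gcd(6,6,6,1,5) = 1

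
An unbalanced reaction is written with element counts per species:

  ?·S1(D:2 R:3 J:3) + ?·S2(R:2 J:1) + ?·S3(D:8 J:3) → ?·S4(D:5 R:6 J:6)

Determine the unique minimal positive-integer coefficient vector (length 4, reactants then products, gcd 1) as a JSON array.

D: 6·2+3·0+1·8 = 20 | 4·5 = 20
R: 6·3+3·2+1·0 = 24 | 4·6 = 24
J: 6·3+3·1+1·3 = 24 | 4·6 = 24
gcd(6,3,1,4) = 1

Coefficients: [6, 3, 1, 4]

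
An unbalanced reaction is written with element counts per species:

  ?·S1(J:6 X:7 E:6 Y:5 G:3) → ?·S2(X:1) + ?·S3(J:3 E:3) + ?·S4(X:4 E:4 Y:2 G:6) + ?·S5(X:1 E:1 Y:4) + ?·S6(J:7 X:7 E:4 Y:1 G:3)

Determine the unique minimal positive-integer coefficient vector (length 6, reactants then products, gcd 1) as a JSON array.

J: 5·6 = 30 | 5·0+3·3+1·0+5·0+3·7 = 30
X: 5·7 = 35 | 5·1+3·0+1·4+5·1+3·7 = 35
E: 5·6 = 30 | 5·0+3·3+1·4+5·1+3·4 = 30
Y: 5·5 = 25 | 5·0+3·0+1·2+5·4+3·1 = 25
G: 5·3 = 15 | 5·0+3·0+1·6+5·0+3·3 = 15
gcd(5,5,3,1,5,3) = 1

Coefficients: [5, 5, 3, 1, 5, 3]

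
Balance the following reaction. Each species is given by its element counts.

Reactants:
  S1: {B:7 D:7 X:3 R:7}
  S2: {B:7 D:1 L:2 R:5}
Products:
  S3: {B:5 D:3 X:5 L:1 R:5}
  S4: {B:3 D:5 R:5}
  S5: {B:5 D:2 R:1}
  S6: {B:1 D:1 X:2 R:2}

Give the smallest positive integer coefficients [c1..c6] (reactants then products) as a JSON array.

B: 6·7+1·7 = 49 | 2·5+5·3+4·5+4·1 = 49
D: 6·7+1·1 = 43 | 2·3+5·5+4·2+4·1 = 43
X: 6·3+1·0 = 18 | 2·5+5·0+4·0+4·2 = 18
L: 6·0+1·2 = 2 | 2·1+5·0+4·0+4·0 = 2
R: 6·7+1·5 = 47 | 2·5+5·5+4·1+4·2 = 47
gcd(6,1,2,5,4,4) = 1

Coefficients: [6, 1, 2, 5, 4, 4]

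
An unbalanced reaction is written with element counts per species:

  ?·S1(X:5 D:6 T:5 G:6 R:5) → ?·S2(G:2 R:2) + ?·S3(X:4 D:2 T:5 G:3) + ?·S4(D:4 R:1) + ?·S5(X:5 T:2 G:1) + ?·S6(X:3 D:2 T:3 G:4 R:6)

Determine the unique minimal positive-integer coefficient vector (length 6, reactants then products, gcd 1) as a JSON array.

Coefficients: [4, 5, 3, 4, 1, 1]

X: 4·5 = 20 | 5·0+3·4+4·0+1·5+1·3 = 20
D: 4·6 = 24 | 5·0+3·2+4·4+1·0+1·2 = 24
T: 4·5 = 20 | 5·0+3·5+4·0+1·2+1·3 = 20
G: 4·6 = 24 | 5·2+3·3+4·0+1·1+1·4 = 24
R: 4·5 = 20 | 5·2+3·0+4·1+1·0+1·6 = 20
gcd(4,5,3,4,1,1) = 1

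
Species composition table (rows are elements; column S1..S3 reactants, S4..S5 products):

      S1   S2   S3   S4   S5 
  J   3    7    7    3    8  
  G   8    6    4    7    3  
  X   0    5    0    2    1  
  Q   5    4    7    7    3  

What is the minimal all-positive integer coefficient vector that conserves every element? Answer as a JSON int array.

Coefficients: [2, 3, 4, 5, 5]

J: 2·3+3·7+4·7 = 55 | 5·3+5·8 = 55
G: 2·8+3·6+4·4 = 50 | 5·7+5·3 = 50
X: 2·0+3·5+4·0 = 15 | 5·2+5·1 = 15
Q: 2·5+3·4+4·7 = 50 | 5·7+5·3 = 50
gcd(2,3,4,5,5) = 1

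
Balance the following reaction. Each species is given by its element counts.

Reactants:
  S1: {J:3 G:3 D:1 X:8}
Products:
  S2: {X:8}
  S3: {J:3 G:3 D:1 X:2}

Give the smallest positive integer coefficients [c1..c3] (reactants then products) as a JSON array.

J: 4·3 = 12 | 3·0+4·3 = 12
G: 4·3 = 12 | 3·0+4·3 = 12
D: 4·1 = 4 | 3·0+4·1 = 4
X: 4·8 = 32 | 3·8+4·2 = 32
gcd(4,3,4) = 1

Coefficients: [4, 3, 4]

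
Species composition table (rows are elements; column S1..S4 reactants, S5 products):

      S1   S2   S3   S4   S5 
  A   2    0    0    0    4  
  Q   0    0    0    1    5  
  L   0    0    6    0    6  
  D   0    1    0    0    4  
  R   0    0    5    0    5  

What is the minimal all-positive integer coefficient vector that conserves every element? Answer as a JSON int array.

Coefficients: [2, 4, 1, 5, 1]

A: 2·2+4·0+1·0+5·0 = 4 | 1·4 = 4
Q: 2·0+4·0+1·0+5·1 = 5 | 1·5 = 5
L: 2·0+4·0+1·6+5·0 = 6 | 1·6 = 6
D: 2·0+4·1+1·0+5·0 = 4 | 1·4 = 4
R: 2·0+4·0+1·5+5·0 = 5 | 1·5 = 5
gcd(2,4,1,5,1) = 1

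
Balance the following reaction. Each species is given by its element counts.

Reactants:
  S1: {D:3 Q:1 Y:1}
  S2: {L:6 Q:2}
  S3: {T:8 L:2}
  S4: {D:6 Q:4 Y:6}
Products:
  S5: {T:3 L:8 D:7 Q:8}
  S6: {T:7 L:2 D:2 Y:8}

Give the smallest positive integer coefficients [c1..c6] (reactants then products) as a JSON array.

T: 2·0+5·0+5·8+5·0 = 40 | 4·3+4·7 = 40
L: 2·0+5·6+5·2+5·0 = 40 | 4·8+4·2 = 40
D: 2·3+5·0+5·0+5·6 = 36 | 4·7+4·2 = 36
Q: 2·1+5·2+5·0+5·4 = 32 | 4·8+4·0 = 32
Y: 2·1+5·0+5·0+5·6 = 32 | 4·0+4·8 = 32
gcd(2,5,5,5,4,4) = 1

Coefficients: [2, 5, 5, 5, 4, 4]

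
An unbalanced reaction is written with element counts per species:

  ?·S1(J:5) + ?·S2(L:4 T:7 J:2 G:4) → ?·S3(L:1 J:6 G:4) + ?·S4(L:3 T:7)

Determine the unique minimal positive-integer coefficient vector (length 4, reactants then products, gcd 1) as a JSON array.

L: 4·0+5·4 = 20 | 5·1+5·3 = 20
T: 4·0+5·7 = 35 | 5·0+5·7 = 35
J: 4·5+5·2 = 30 | 5·6+5·0 = 30
G: 4·0+5·4 = 20 | 5·4+5·0 = 20
gcd(4,5,5,5) = 1

Coefficients: [4, 5, 5, 5]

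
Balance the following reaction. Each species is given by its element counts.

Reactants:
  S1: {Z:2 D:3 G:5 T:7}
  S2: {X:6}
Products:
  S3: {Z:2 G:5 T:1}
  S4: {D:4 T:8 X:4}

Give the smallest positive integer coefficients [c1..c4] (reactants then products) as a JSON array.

Coefficients: [4, 2, 4, 3]

Z: 4·2+2·0 = 8 | 4·2+3·0 = 8
D: 4·3+2·0 = 12 | 4·0+3·4 = 12
G: 4·5+2·0 = 20 | 4·5+3·0 = 20
T: 4·7+2·0 = 28 | 4·1+3·8 = 28
X: 4·0+2·6 = 12 | 4·0+3·4 = 12
gcd(4,2,4,3) = 1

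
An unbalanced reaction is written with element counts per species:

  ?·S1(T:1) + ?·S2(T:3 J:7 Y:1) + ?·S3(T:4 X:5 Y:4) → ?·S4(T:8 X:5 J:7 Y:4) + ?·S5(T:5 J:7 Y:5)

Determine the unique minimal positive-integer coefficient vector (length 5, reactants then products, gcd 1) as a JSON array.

T: 6·1+5·3+4·4 = 37 | 4·8+1·5 = 37
X: 6·0+5·0+4·5 = 20 | 4·5+1·0 = 20
J: 6·0+5·7+4·0 = 35 | 4·7+1·7 = 35
Y: 6·0+5·1+4·4 = 21 | 4·4+1·5 = 21
gcd(6,5,4,4,1) = 1

Coefficients: [6, 5, 4, 4, 1]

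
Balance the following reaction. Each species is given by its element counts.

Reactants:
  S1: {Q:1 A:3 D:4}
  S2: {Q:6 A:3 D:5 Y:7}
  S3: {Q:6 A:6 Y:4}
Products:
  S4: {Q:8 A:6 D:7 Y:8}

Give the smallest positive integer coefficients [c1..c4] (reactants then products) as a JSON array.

Coefficients: [2, 4, 1, 4]

Q: 2·1+4·6+1·6 = 32 | 4·8 = 32
A: 2·3+4·3+1·6 = 24 | 4·6 = 24
D: 2·4+4·5+1·0 = 28 | 4·7 = 28
Y: 2·0+4·7+1·4 = 32 | 4·8 = 32
gcd(2,4,1,4) = 1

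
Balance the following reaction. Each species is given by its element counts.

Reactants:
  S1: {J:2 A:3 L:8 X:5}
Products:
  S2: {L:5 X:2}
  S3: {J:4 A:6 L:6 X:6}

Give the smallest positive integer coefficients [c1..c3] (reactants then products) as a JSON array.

J: 2·2 = 4 | 2·0+1·4 = 4
A: 2·3 = 6 | 2·0+1·6 = 6
L: 2·8 = 16 | 2·5+1·6 = 16
X: 2·5 = 10 | 2·2+1·6 = 10
gcd(2,2,1) = 1

Coefficients: [2, 2, 1]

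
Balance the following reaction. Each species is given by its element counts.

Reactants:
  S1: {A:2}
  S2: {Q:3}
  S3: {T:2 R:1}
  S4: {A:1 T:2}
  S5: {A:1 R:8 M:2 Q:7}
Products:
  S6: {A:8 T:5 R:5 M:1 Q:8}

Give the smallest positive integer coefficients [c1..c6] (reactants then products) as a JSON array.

A: 6·2+3·0+2·0+3·1+1·1 = 16 | 2·8 = 16
T: 6·0+3·0+2·2+3·2+1·0 = 10 | 2·5 = 10
R: 6·0+3·0+2·1+3·0+1·8 = 10 | 2·5 = 10
M: 6·0+3·0+2·0+3·0+1·2 = 2 | 2·1 = 2
Q: 6·0+3·3+2·0+3·0+1·7 = 16 | 2·8 = 16
gcd(6,3,2,3,1,2) = 1

Coefficients: [6, 3, 2, 3, 1, 2]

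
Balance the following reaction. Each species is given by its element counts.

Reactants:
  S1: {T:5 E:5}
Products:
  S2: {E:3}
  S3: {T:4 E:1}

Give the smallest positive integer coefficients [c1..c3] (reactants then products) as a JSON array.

Coefficients: [4, 5, 5]

T: 4·5 = 20 | 5·0+5·4 = 20
E: 4·5 = 20 | 5·3+5·1 = 20
gcd(4,5,5) = 1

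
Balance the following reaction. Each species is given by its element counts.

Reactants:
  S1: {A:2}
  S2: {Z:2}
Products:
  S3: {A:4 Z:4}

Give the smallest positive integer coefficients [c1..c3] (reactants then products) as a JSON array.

Coefficients: [2, 2, 1]

A: 2·2+2·0 = 4 | 1·4 = 4
Z: 2·0+2·2 = 4 | 1·4 = 4
gcd(2,2,1) = 1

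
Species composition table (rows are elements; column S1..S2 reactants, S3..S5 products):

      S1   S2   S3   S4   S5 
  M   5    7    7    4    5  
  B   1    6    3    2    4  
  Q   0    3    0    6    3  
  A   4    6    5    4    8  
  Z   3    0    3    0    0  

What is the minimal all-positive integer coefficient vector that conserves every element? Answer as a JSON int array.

Coefficients: [6, 3, 6, 1, 1]

M: 6·5+3·7 = 51 | 6·7+1·4+1·5 = 51
B: 6·1+3·6 = 24 | 6·3+1·2+1·4 = 24
Q: 6·0+3·3 = 9 | 6·0+1·6+1·3 = 9
A: 6·4+3·6 = 42 | 6·5+1·4+1·8 = 42
Z: 6·3+3·0 = 18 | 6·3+1·0+1·0 = 18
gcd(6,3,6,1,1) = 1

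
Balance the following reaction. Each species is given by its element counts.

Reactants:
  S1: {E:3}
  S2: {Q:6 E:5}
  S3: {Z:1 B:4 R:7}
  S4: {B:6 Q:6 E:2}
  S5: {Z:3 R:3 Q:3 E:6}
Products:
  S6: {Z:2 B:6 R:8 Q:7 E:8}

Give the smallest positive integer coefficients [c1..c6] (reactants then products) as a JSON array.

Z: 2·0+2·0+3·1+1·0+1·3 = 6 | 3·2 = 6
B: 2·0+2·0+3·4+1·6+1·0 = 18 | 3·6 = 18
R: 2·0+2·0+3·7+1·0+1·3 = 24 | 3·8 = 24
Q: 2·0+2·6+3·0+1·6+1·3 = 21 | 3·7 = 21
E: 2·3+2·5+3·0+1·2+1·6 = 24 | 3·8 = 24
gcd(2,2,3,1,1,3) = 1

Coefficients: [2, 2, 3, 1, 1, 3]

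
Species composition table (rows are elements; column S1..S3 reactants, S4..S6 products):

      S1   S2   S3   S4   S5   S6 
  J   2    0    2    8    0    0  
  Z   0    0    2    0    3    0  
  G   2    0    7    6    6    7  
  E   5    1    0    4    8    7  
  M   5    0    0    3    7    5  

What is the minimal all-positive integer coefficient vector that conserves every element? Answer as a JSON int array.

Coefficients: [5, 6, 3, 2, 2, 1]

J: 5·2+6·0+3·2 = 16 | 2·8+2·0+1·0 = 16
Z: 5·0+6·0+3·2 = 6 | 2·0+2·3+1·0 = 6
G: 5·2+6·0+3·7 = 31 | 2·6+2·6+1·7 = 31
E: 5·5+6·1+3·0 = 31 | 2·4+2·8+1·7 = 31
M: 5·5+6·0+3·0 = 25 | 2·3+2·7+1·5 = 25
gcd(5,6,3,2,2,1) = 1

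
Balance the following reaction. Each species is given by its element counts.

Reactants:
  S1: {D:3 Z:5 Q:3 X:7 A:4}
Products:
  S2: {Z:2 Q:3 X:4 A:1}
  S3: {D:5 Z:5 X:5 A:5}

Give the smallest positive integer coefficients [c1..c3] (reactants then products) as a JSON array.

Coefficients: [5, 5, 3]

D: 5·3 = 15 | 5·0+3·5 = 15
Z: 5·5 = 25 | 5·2+3·5 = 25
Q: 5·3 = 15 | 5·3+3·0 = 15
X: 5·7 = 35 | 5·4+3·5 = 35
A: 5·4 = 20 | 5·1+3·5 = 20
gcd(5,5,3) = 1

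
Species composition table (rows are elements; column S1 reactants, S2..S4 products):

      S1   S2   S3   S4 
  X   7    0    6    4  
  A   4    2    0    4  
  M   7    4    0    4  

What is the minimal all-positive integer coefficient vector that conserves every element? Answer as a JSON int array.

X: 4·7 = 28 | 6·0+4·6+1·4 = 28
A: 4·4 = 16 | 6·2+4·0+1·4 = 16
M: 4·7 = 28 | 6·4+4·0+1·4 = 28
gcd(4,6,4,1) = 1

Coefficients: [4, 6, 4, 1]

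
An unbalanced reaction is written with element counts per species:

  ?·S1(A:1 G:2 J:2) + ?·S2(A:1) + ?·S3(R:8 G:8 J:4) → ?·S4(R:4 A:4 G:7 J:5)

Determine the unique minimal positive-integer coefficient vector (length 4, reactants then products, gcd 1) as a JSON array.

Coefficients: [3, 5, 1, 2]

R: 3·0+5·0+1·8 = 8 | 2·4 = 8
A: 3·1+5·1+1·0 = 8 | 2·4 = 8
G: 3·2+5·0+1·8 = 14 | 2·7 = 14
J: 3·2+5·0+1·4 = 10 | 2·5 = 10
gcd(3,5,1,2) = 1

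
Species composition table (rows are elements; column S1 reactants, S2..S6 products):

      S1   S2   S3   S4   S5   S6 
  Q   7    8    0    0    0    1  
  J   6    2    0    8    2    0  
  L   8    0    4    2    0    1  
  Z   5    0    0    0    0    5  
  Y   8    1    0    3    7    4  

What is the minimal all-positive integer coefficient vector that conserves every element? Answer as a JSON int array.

Q: 4·7 = 28 | 3·8+6·0+2·0+1·0+4·1 = 28
J: 4·6 = 24 | 3·2+6·0+2·8+1·2+4·0 = 24
L: 4·8 = 32 | 3·0+6·4+2·2+1·0+4·1 = 32
Z: 4·5 = 20 | 3·0+6·0+2·0+1·0+4·5 = 20
Y: 4·8 = 32 | 3·1+6·0+2·3+1·7+4·4 = 32
gcd(4,3,6,2,1,4) = 1

Coefficients: [4, 3, 6, 2, 1, 4]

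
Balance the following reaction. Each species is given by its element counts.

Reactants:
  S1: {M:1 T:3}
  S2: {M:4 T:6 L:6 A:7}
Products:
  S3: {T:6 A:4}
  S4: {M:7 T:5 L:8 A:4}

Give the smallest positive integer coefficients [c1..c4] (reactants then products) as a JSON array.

Coefficients: [5, 4, 4, 3]

M: 5·1+4·4 = 21 | 4·0+3·7 = 21
T: 5·3+4·6 = 39 | 4·6+3·5 = 39
L: 5·0+4·6 = 24 | 4·0+3·8 = 24
A: 5·0+4·7 = 28 | 4·4+3·4 = 28
gcd(5,4,4,3) = 1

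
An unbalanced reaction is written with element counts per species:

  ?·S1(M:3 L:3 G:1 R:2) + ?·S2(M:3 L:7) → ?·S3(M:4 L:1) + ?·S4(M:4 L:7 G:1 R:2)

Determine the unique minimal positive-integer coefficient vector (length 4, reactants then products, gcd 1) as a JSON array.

Coefficients: [5, 3, 1, 5]

M: 5·3+3·3 = 24 | 1·4+5·4 = 24
L: 5·3+3·7 = 36 | 1·1+5·7 = 36
G: 5·1+3·0 = 5 | 1·0+5·1 = 5
R: 5·2+3·0 = 10 | 1·0+5·2 = 10
gcd(5,3,1,5) = 1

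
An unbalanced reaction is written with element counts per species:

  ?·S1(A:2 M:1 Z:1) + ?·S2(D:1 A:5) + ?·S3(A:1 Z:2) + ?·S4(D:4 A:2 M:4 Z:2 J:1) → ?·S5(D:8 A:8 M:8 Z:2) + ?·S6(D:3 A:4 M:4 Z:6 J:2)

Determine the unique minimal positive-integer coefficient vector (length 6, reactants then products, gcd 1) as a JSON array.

D: 4·0+1·1+3·0+6·4 = 25 | 2·8+3·3 = 25
A: 4·2+1·5+3·1+6·2 = 28 | 2·8+3·4 = 28
M: 4·1+1·0+3·0+6·4 = 28 | 2·8+3·4 = 28
Z: 4·1+1·0+3·2+6·2 = 22 | 2·2+3·6 = 22
J: 4·0+1·0+3·0+6·1 = 6 | 2·0+3·2 = 6
gcd(4,1,3,6,2,3) = 1

Coefficients: [4, 1, 3, 6, 2, 3]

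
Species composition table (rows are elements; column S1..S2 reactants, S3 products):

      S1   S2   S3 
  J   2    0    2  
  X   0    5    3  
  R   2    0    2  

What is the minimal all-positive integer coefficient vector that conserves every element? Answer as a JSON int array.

J: 5·2+3·0 = 10 | 5·2 = 10
X: 5·0+3·5 = 15 | 5·3 = 15
R: 5·2+3·0 = 10 | 5·2 = 10
gcd(5,3,5) = 1

Coefficients: [5, 3, 5]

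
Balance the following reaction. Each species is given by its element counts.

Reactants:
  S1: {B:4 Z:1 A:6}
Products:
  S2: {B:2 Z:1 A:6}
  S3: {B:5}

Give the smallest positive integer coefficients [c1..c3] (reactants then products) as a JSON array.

Coefficients: [5, 5, 2]

B: 5·4 = 20 | 5·2+2·5 = 20
Z: 5·1 = 5 | 5·1+2·0 = 5
A: 5·6 = 30 | 5·6+2·0 = 30
gcd(5,5,2) = 1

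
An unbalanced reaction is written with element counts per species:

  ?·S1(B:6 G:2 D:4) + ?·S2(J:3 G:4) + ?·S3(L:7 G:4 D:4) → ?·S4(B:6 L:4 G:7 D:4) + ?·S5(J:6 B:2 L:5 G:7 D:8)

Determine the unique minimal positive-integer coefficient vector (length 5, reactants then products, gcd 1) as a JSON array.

J: 6·0+6·3+5·0 = 18 | 5·0+3·6 = 18
B: 6·6+6·0+5·0 = 36 | 5·6+3·2 = 36
L: 6·0+6·0+5·7 = 35 | 5·4+3·5 = 35
G: 6·2+6·4+5·4 = 56 | 5·7+3·7 = 56
D: 6·4+6·0+5·4 = 44 | 5·4+3·8 = 44
gcd(6,6,5,5,3) = 1

Coefficients: [6, 6, 5, 5, 3]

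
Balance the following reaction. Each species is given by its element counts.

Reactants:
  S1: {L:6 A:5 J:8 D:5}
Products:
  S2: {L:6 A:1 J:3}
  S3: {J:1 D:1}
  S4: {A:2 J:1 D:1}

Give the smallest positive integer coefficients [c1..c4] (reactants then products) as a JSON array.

L: 1·6 = 6 | 1·6+3·0+2·0 = 6
A: 1·5 = 5 | 1·1+3·0+2·2 = 5
J: 1·8 = 8 | 1·3+3·1+2·1 = 8
D: 1·5 = 5 | 1·0+3·1+2·1 = 5
gcd(1,1,3,2) = 1

Coefficients: [1, 1, 3, 2]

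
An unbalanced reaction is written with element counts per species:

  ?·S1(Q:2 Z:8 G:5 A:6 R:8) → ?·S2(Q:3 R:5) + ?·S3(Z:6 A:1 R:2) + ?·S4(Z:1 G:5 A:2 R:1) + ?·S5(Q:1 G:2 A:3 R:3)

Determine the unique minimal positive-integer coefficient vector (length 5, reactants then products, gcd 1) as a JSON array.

Q: 4·2 = 8 | 1·3+5·0+2·0+5·1 = 8
Z: 4·8 = 32 | 1·0+5·6+2·1+5·0 = 32
G: 4·5 = 20 | 1·0+5·0+2·5+5·2 = 20
A: 4·6 = 24 | 1·0+5·1+2·2+5·3 = 24
R: 4·8 = 32 | 1·5+5·2+2·1+5·3 = 32
gcd(4,1,5,2,5) = 1

Coefficients: [4, 1, 5, 2, 5]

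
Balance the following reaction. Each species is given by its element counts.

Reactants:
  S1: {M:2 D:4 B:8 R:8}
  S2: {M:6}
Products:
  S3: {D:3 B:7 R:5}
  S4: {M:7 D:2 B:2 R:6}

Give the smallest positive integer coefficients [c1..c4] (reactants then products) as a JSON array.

Coefficients: [4, 1, 4, 2]

M: 4·2+1·6 = 14 | 4·0+2·7 = 14
D: 4·4+1·0 = 16 | 4·3+2·2 = 16
B: 4·8+1·0 = 32 | 4·7+2·2 = 32
R: 4·8+1·0 = 32 | 4·5+2·6 = 32
gcd(4,1,4,2) = 1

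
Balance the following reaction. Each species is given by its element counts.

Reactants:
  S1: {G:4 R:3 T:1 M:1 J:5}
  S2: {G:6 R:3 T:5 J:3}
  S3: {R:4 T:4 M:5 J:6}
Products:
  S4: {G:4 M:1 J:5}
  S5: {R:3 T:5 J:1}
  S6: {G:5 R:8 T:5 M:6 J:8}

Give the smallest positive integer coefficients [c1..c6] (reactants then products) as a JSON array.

G: 5·4+4·6+5·0 = 44 | 6·4+5·0+4·5 = 44
R: 5·3+4·3+5·4 = 47 | 6·0+5·3+4·8 = 47
T: 5·1+4·5+5·4 = 45 | 6·0+5·5+4·5 = 45
M: 5·1+4·0+5·5 = 30 | 6·1+5·0+4·6 = 30
J: 5·5+4·3+5·6 = 67 | 6·5+5·1+4·8 = 67
gcd(5,4,5,6,5,4) = 1

Coefficients: [5, 4, 5, 6, 5, 4]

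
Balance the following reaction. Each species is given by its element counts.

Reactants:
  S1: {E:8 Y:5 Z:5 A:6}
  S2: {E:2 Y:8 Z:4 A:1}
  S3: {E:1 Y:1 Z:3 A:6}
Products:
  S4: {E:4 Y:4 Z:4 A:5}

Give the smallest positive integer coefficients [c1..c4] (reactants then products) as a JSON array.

E: 2·8+1·2+2·1 = 20 | 5·4 = 20
Y: 2·5+1·8+2·1 = 20 | 5·4 = 20
Z: 2·5+1·4+2·3 = 20 | 5·4 = 20
A: 2·6+1·1+2·6 = 25 | 5·5 = 25
gcd(2,1,2,5) = 1

Coefficients: [2, 1, 2, 5]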